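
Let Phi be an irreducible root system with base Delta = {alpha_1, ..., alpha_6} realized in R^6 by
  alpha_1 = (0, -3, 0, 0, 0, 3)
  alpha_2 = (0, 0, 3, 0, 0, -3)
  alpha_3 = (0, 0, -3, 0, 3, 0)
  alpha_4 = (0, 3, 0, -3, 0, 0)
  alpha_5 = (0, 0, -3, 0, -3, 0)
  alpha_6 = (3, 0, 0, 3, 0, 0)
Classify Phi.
D_6

Compute the Cartan integers a_ij = 2(alpha_i, alpha_j)/(alpha_j, alpha_j); the resulting 6x6 Cartan matrix is
[[2, -1, 0, -1, 0, 0], [-1, 2, -1, 0, -1, 0], [0, -1, 2, 0, 0, 0], [-1, 0, 0, 2, 0, -1], [0, -1, 0, 0, 2, 0], [0, 0, 0, -1, 0, 2]].
All simple roots have the same length, so the diagram is simply laced. The associated Dynkin diagram is a chain of 4 nodes with a fork of two nodes at one end (D_6), so the type is D_6 (the algebra so(12)).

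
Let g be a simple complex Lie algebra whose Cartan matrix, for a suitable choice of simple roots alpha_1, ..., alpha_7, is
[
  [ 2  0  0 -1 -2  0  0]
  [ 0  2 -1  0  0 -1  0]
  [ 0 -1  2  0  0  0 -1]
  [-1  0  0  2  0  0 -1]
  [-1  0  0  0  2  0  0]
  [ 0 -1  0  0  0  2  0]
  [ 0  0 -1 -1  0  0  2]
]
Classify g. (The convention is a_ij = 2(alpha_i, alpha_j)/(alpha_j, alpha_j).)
B_7 (so(15))

The matrix has rank 7 with 2's on the diagonal. Reading the off-diagonal entries as Dynkin edges (a single edge where a_ij = a_ji = -1; a double or triple edge where a_ij * a_ji = 2 or 3), the diagram is a chain of 7 nodes with a double edge at one end; the terminal node there is the unique short simple root (B_7). One simple-root ordering that puts it in standard form is (alpha_6, alpha_2, alpha_3, alpha_7, alpha_4, alpha_1, alpha_5). So the algebra is type B_7, i.e. so(15).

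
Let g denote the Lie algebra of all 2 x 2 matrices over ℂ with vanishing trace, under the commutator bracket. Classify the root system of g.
This is sl(2), which has dimension 2^2 - 1 = 3 and rank 2 - 1 = 1 (a Cartan subalgebra is the diagonal traceless matrices). In the classification of classical Lie algebras, the special linear algebra sl(n+1) has type A_n; here n = 1, so the Dynkin diagram is a chain of 1 nodes with single edges (A_1). Hence the type is A_1.

type A_1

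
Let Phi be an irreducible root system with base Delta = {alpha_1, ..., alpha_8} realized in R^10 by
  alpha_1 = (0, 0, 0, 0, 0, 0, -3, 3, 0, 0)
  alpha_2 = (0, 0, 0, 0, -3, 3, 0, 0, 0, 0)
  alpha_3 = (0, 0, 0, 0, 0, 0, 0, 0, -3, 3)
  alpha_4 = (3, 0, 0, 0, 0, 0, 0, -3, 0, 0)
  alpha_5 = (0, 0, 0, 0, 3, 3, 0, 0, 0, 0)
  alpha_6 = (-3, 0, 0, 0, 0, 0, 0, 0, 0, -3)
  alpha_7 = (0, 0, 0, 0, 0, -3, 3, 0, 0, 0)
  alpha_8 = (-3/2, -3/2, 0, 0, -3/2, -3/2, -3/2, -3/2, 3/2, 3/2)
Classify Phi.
type E_8

Compute the Cartan integers a_ij = 2(alpha_i, alpha_j)/(alpha_j, alpha_j); the resulting 8x8 Cartan matrix is
[[2, 0, 0, -1, 0, 0, -1, 0], [0, 2, 0, 0, 0, 0, -1, 0], [0, 0, 2, 0, 0, -1, 0, 0], [-1, 0, 0, 2, 0, -1, 0, 0], [0, 0, 0, 0, 2, 0, -1, -1], [0, 0, -1, -1, 0, 2, 0, 0], [-1, -1, 0, 0, -1, 0, 2, 0], [0, 0, 0, 0, -1, 0, 0, 2]].
All simple roots have the same length, so the diagram is simply laced. The associated Dynkin diagram is a chain of 7 nodes with one extra node attached to the third node from one end (E_8), so the type is E_8.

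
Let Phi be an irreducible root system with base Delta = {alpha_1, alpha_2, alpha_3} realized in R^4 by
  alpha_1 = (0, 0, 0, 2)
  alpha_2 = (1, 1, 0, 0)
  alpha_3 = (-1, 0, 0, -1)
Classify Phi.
type C_3

Compute the Cartan integers a_ij = 2(alpha_i, alpha_j)/(alpha_j, alpha_j); the resulting 3x3 Cartan matrix is
[[2, 0, -2], [0, 2, -1], [-1, -1, 2]].
The roots have two lengths (squared-length ratio 2:1); the short ones are alpha_{2,3}. The associated Dynkin diagram is a chain of 3 nodes with a double edge at one end; the terminal node there is the unique long simple root (C_3), so the type is C_3 (the algebra sp(6)).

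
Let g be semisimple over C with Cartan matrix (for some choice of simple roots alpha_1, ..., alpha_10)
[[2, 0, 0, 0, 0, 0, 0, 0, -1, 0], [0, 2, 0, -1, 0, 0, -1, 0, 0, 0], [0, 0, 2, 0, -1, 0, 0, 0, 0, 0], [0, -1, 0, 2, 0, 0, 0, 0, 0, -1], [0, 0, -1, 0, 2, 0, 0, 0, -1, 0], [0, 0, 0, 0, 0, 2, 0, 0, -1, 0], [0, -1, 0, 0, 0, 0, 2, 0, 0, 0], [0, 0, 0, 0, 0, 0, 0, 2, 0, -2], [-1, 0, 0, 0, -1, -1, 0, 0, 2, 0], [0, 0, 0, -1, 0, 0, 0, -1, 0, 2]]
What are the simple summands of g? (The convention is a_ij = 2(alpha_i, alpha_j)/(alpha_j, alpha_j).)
C5 + D5

The diagram associated to this matrix has two connected components: the simple roots {alpha_2, alpha_4, alpha_7, alpha_8, alpha_10} form a chain of 5 nodes with a double edge at one end; the terminal node there is the unique long simple root (C_5), and {alpha_1, alpha_3, alpha_5, alpha_6, alpha_9} form a chain of 3 nodes with a fork of two nodes at one end (D_5). A semisimple Lie algebra decomposes uniquely as the direct sum of simple ideals, one per connected component of its Dynkin diagram, so g ≅ C_5 ⊕ D_5 (dimension 55 + 45 = 100).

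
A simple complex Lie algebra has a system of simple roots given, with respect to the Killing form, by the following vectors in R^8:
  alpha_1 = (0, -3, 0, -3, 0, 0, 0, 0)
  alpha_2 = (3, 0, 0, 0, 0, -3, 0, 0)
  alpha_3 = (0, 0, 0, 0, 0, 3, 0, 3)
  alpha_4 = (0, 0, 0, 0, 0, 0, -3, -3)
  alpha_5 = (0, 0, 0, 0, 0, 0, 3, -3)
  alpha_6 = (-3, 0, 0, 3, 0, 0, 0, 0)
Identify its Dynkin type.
D_6

Compute the Cartan integers a_ij = 2(alpha_i, alpha_j)/(alpha_j, alpha_j); the resulting 6x6 Cartan matrix is
[[2, 0, 0, 0, 0, -1], [0, 2, -1, 0, 0, -1], [0, -1, 2, -1, -1, 0], [0, 0, -1, 2, 0, 0], [0, 0, -1, 0, 2, 0], [-1, -1, 0, 0, 0, 2]].
All simple roots have the same length, so the diagram is simply laced. The associated Dynkin diagram is a chain of 4 nodes with a fork of two nodes at one end (D_6), so the type is D_6 (the algebra so(12)).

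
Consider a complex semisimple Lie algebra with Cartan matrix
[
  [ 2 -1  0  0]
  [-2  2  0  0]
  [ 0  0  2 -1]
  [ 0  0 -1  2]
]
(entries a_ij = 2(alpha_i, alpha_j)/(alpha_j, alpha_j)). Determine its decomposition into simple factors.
The diagram associated to this matrix has two connected components: the simple roots {alpha_3, alpha_4} form a chain of 2 nodes with single edges (A_2), and {alpha_1, alpha_2} form a chain of 2 nodes with a double edge at one end; the terminal node there is the unique short simple root (B_2). A semisimple Lie algebra decomposes uniquely as the direct sum of simple ideals, one per connected component of its Dynkin diagram, so g ≅ A_2 ⊕ B_2 (dimension 8 + 10 = 18).

A2 ⊕ B2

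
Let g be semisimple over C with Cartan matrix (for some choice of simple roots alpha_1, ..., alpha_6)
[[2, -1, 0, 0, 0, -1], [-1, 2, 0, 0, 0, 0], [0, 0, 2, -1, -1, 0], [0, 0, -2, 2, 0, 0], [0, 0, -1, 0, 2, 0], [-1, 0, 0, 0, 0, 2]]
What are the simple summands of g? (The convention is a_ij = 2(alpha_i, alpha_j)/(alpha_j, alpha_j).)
type A_3 ⊕ type C_3

The diagram associated to this matrix has two connected components: the simple roots {alpha_1, alpha_2, alpha_6} form a chain of 3 nodes with single edges (A_3), and {alpha_3, alpha_4, alpha_5} form a chain of 3 nodes with a double edge at one end; the terminal node there is the unique long simple root (C_3). A semisimple Lie algebra decomposes uniquely as the direct sum of simple ideals, one per connected component of its Dynkin diagram, so g ≅ A_3 ⊕ C_3 (dimension 15 + 21 = 36).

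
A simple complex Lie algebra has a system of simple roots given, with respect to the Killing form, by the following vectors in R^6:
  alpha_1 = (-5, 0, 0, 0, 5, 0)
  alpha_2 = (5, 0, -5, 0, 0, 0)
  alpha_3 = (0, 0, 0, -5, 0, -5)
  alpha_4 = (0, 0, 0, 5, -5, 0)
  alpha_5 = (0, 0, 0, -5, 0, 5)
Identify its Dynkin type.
type D_5

Compute the Cartan integers a_ij = 2(alpha_i, alpha_j)/(alpha_j, alpha_j); the resulting 5x5 Cartan matrix is
[[2, -1, 0, -1, 0], [-1, 2, 0, 0, 0], [0, 0, 2, -1, 0], [-1, 0, -1, 2, -1], [0, 0, 0, -1, 2]].
All simple roots have the same length, so the diagram is simply laced. The associated Dynkin diagram is a chain of 3 nodes with a fork of two nodes at one end (D_5), so the type is D_5 (the algebra so(10)).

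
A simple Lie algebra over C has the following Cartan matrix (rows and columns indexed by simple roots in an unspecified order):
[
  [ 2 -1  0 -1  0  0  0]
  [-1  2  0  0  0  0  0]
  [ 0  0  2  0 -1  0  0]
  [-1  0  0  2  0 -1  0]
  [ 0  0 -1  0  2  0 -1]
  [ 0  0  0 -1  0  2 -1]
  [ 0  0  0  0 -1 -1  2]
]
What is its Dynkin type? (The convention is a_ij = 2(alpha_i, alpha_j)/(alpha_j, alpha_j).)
A_7

The matrix has rank 7 with 2's on the diagonal. Reading the off-diagonal entries as Dynkin edges (a single edge where a_ij = a_ji = -1; a double or triple edge where a_ij * a_ji = 2 or 3), the diagram is a chain of 7 nodes with single edges (A_7). One simple-root ordering that puts it in standard form is (alpha_3, alpha_5, alpha_7, alpha_6, alpha_4, alpha_1, alpha_2). So the algebra is type A_7, i.e. sl(8).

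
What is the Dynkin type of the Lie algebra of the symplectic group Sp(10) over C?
This is sp(10), which has dimension 10(10+1)/2 = 55 and rank 10/2 = 5. In the classification of classical Lie algebras, the symplectic algebra sp(2n) has type C_n; here n = 5, so the Dynkin diagram is a chain of 5 nodes with a double edge at one end; the terminal node there is the unique long simple root (C_5). Hence the type is C_5.

C_5 (sp(10))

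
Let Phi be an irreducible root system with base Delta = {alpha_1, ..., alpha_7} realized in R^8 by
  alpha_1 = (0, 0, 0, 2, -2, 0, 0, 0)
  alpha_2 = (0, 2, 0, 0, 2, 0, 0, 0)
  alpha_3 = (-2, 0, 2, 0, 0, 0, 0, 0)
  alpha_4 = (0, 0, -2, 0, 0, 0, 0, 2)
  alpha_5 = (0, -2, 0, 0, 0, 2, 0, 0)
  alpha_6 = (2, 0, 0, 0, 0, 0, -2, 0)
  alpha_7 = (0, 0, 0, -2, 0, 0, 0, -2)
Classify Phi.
Compute the Cartan integers a_ij = 2(alpha_i, alpha_j)/(alpha_j, alpha_j); the resulting 7x7 Cartan matrix is
[[2, -1, 0, 0, 0, 0, -1], [-1, 2, 0, 0, -1, 0, 0], [0, 0, 2, -1, 0, -1, 0], [0, 0, -1, 2, 0, 0, -1], [0, -1, 0, 0, 2, 0, 0], [0, 0, -1, 0, 0, 2, 0], [-1, 0, 0, -1, 0, 0, 2]].
All simple roots have the same length, so the diagram is simply laced. The associated Dynkin diagram is a chain of 7 nodes with single edges (A_7), so the type is A_7 (the algebra sl(8)).

A7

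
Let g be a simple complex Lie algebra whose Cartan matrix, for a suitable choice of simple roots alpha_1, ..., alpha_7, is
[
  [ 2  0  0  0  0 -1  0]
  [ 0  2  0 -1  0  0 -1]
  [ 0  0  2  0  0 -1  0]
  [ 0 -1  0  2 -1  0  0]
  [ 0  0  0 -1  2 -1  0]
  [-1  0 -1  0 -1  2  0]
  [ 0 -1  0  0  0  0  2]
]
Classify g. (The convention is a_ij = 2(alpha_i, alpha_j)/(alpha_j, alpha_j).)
The matrix has rank 7 with 2's on the diagonal. Reading the off-diagonal entries as Dynkin edges (a single edge where a_ij = a_ji = -1; a double or triple edge where a_ij * a_ji = 2 or 3), the diagram is a chain of 5 nodes with a fork of two nodes at one end (D_7). One simple-root ordering that puts it in standard form is (alpha_7, alpha_2, alpha_4, alpha_5, alpha_6, alpha_1, alpha_3). So the algebra is type D_7, i.e. so(14).

D_7 (so(14))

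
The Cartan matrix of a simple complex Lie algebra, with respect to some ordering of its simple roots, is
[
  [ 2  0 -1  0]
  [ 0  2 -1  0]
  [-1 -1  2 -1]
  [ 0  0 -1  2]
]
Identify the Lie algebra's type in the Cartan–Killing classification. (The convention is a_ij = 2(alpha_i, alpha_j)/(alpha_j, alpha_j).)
The matrix has rank 4 with 2's on the diagonal. Reading the off-diagonal entries as Dynkin edges (a single edge where a_ij = a_ji = -1; a double or triple edge where a_ij * a_ji = 2 or 3), the diagram is a chain of 2 nodes with a fork of two nodes at one end (D_4). One simple-root ordering that puts it in standard form is (alpha_4, alpha_3, alpha_2, alpha_1). So the algebra is type D_4, i.e. so(8).

D_4 (so(8))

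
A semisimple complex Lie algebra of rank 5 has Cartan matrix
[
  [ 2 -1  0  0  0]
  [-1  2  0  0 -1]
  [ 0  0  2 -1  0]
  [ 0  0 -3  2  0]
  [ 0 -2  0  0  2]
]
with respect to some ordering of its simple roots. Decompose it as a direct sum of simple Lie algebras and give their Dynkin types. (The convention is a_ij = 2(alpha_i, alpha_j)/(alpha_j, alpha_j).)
type C_3 ⊕ type G_2

The diagram associated to this matrix has two connected components: the simple roots {alpha_1, alpha_2, alpha_5} form a chain of 3 nodes with a double edge at one end; the terminal node there is the unique long simple root (C_3), and {alpha_3, alpha_4} form two nodes joined by a triple edge (G_2). A semisimple Lie algebra decomposes uniquely as the direct sum of simple ideals, one per connected component of its Dynkin diagram, so g ≅ C_3 ⊕ G_2 (dimension 21 + 14 = 35).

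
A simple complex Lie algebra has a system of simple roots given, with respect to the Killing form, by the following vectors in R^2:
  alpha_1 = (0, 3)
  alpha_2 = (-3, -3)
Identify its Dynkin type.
Compute the Cartan integers a_ij = 2(alpha_i, alpha_j)/(alpha_j, alpha_j); the resulting 2x2 Cartan matrix is
[[2, -1], [-2, 2]].
The roots have two lengths (squared-length ratio 2:1); the short ones are alpha_{1}. The associated Dynkin diagram is a chain of 2 nodes with a double edge at one end; the terminal node there is the unique short simple root (B_2), so the type is B_2 (the algebra so(5)).

B_2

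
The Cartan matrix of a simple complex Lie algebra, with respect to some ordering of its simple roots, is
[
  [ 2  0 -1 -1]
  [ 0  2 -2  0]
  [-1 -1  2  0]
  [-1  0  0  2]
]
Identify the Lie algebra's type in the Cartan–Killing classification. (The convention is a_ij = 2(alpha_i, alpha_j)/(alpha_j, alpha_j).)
The matrix has rank 4 with 2's on the diagonal. Reading the off-diagonal entries as Dynkin edges (a single edge where a_ij = a_ji = -1; a double or triple edge where a_ij * a_ji = 2 or 3), the diagram is a chain of 4 nodes with a double edge at one end; the terminal node there is the unique long simple root (C_4). One simple-root ordering that puts it in standard form is (alpha_4, alpha_1, alpha_3, alpha_2). So the algebra is type C_4, i.e. sp(8).

C_4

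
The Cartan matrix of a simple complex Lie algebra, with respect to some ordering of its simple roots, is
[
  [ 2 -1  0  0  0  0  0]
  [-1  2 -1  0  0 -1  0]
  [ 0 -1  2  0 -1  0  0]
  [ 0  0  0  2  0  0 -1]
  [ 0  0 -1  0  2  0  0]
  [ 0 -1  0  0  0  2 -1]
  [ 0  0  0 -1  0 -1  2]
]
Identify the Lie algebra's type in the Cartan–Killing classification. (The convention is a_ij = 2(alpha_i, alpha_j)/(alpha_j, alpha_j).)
The matrix has rank 7 with 2's on the diagonal. Reading the off-diagonal entries as Dynkin edges (a single edge where a_ij = a_ji = -1; a double or triple edge where a_ij * a_ji = 2 or 3), the diagram is a chain of 6 nodes with one extra node attached to the third node from one end (E_7). One simple-root ordering that puts it in standard form is (alpha_5, alpha_1, alpha_3, alpha_2, alpha_6, alpha_7, alpha_4). So the algebra is type E_7.

type E_7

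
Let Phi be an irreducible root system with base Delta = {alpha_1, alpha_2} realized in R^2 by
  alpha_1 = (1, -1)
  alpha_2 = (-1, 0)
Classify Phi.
B_2 (so(5))

Compute the Cartan integers a_ij = 2(alpha_i, alpha_j)/(alpha_j, alpha_j); the resulting 2x2 Cartan matrix is
[[2, -2], [-1, 2]].
The roots have two lengths (squared-length ratio 2:1); the short ones are alpha_{2}. The associated Dynkin diagram is a chain of 2 nodes with a double edge at one end; the terminal node there is the unique short simple root (B_2), so the type is B_2 (the algebra so(5)).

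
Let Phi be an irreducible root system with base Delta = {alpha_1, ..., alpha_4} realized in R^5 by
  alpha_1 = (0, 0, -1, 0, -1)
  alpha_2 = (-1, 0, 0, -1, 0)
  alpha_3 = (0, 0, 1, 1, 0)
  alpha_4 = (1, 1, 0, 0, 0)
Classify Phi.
Compute the Cartan integers a_ij = 2(alpha_i, alpha_j)/(alpha_j, alpha_j); the resulting 4x4 Cartan matrix is
[[2, 0, -1, 0], [0, 2, -1, -1], [-1, -1, 2, 0], [0, -1, 0, 2]].
All simple roots have the same length, so the diagram is simply laced. The associated Dynkin diagram is a chain of 4 nodes with single edges (A_4), so the type is A_4 (the algebra sl(5)).

A4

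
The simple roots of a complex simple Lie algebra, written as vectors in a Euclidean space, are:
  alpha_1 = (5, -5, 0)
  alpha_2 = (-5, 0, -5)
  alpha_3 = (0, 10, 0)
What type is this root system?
Compute the Cartan integers a_ij = 2(alpha_i, alpha_j)/(alpha_j, alpha_j); the resulting 3x3 Cartan matrix is
[[2, -1, -1], [-1, 2, 0], [-2, 0, 2]].
The roots have two lengths (squared-length ratio 2:1); the short ones are alpha_{1,2}. The associated Dynkin diagram is a chain of 3 nodes with a double edge at one end; the terminal node there is the unique long simple root (C_3), so the type is C_3 (the algebra sp(6)).

C_3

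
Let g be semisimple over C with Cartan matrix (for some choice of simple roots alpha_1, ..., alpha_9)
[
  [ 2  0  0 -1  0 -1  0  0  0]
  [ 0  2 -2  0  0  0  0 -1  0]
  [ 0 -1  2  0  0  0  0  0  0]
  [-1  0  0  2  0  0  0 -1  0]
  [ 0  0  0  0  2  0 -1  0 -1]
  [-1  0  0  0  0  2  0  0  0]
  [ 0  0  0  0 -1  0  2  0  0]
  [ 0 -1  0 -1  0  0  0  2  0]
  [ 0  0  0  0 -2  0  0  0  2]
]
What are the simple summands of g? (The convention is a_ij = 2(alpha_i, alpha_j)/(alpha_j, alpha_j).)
The diagram associated to this matrix has two connected components: the simple roots {alpha_1, alpha_2, alpha_3, alpha_4, alpha_6, alpha_8} form a chain of 6 nodes with a double edge at one end; the terminal node there is the unique short simple root (B_6), and {alpha_5, alpha_7, alpha_9} form a chain of 3 nodes with a double edge at one end; the terminal node there is the unique long simple root (C_3). A semisimple Lie algebra decomposes uniquely as the direct sum of simple ideals, one per connected component of its Dynkin diagram, so g ≅ B_6 ⊕ C_3 (dimension 78 + 21 = 99).

B_6 (so(13)) ⊕ C_3 (sp(6))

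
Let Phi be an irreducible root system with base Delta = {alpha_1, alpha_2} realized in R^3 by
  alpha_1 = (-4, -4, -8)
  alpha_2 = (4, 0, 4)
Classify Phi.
Compute the Cartan integers a_ij = 2(alpha_i, alpha_j)/(alpha_j, alpha_j); the resulting 2x2 Cartan matrix is
[[2, -3], [-1, 2]].
The roots have two lengths (squared-length ratio 3:1); the short ones are alpha_{2}. The associated Dynkin diagram is two nodes joined by a triple edge (G_2), so the type is G_2.

G2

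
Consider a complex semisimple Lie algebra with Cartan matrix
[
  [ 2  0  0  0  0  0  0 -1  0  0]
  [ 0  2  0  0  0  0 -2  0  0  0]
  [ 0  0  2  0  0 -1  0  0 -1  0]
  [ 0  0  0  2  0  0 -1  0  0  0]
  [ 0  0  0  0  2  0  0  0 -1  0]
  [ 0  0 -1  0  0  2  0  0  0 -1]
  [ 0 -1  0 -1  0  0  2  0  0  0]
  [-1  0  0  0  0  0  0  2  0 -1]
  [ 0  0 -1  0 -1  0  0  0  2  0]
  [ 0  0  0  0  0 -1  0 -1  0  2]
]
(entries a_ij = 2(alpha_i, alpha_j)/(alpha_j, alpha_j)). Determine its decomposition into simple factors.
The diagram associated to this matrix has two connected components: the simple roots {alpha_1, alpha_3, alpha_5, alpha_6, alpha_8, alpha_9, alpha_10} form a chain of 7 nodes with single edges (A_7), and {alpha_2, alpha_4, alpha_7} form a chain of 3 nodes with a double edge at one end; the terminal node there is the unique long simple root (C_3). A semisimple Lie algebra decomposes uniquely as the direct sum of simple ideals, one per connected component of its Dynkin diagram, so g ≅ A_7 ⊕ C_3 (dimension 63 + 21 = 84).

A_7 (sl(8)) ⊕ C_3 (sp(6))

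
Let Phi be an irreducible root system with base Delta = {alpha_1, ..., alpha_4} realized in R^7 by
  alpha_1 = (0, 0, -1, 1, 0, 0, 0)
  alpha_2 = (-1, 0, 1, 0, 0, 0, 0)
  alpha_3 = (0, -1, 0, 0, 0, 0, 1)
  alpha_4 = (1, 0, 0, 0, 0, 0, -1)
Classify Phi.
Compute the Cartan integers a_ij = 2(alpha_i, alpha_j)/(alpha_j, alpha_j); the resulting 4x4 Cartan matrix is
[[2, -1, 0, 0], [-1, 2, 0, -1], [0, 0, 2, -1], [0, -1, -1, 2]].
All simple roots have the same length, so the diagram is simply laced. The associated Dynkin diagram is a chain of 4 nodes with single edges (A_4), so the type is A_4 (the algebra sl(5)).

A4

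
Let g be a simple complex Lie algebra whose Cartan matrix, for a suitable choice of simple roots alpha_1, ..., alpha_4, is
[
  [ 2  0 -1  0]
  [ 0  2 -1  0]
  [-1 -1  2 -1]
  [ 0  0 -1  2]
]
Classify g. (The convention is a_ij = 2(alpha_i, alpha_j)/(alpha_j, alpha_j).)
type D_4

The matrix has rank 4 with 2's on the diagonal. Reading the off-diagonal entries as Dynkin edges (a single edge where a_ij = a_ji = -1; a double or triple edge where a_ij * a_ji = 2 or 3), the diagram is a chain of 2 nodes with a fork of two nodes at one end (D_4). One simple-root ordering that puts it in standard form is (alpha_4, alpha_3, alpha_1, alpha_2). So the algebra is type D_4, i.e. so(8).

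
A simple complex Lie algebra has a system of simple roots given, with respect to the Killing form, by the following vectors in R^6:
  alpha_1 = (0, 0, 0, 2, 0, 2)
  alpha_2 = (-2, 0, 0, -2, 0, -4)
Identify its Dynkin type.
G2

Compute the Cartan integers a_ij = 2(alpha_i, alpha_j)/(alpha_j, alpha_j); the resulting 2x2 Cartan matrix is
[[2, -1], [-3, 2]].
The roots have two lengths (squared-length ratio 3:1); the short ones are alpha_{1}. The associated Dynkin diagram is two nodes joined by a triple edge (G_2), so the type is G_2.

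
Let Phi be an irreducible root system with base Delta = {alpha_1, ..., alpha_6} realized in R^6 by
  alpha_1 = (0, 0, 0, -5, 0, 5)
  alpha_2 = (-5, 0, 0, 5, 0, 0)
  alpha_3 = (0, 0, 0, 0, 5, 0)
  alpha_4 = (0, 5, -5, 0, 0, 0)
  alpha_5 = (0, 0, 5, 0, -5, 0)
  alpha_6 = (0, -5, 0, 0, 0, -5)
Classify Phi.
B6

Compute the Cartan integers a_ij = 2(alpha_i, alpha_j)/(alpha_j, alpha_j); the resulting 6x6 Cartan matrix is
[[2, -1, 0, 0, 0, -1], [-1, 2, 0, 0, 0, 0], [0, 0, 2, 0, -1, 0], [0, 0, 0, 2, -1, -1], [0, 0, -2, -1, 2, 0], [-1, 0, 0, -1, 0, 2]].
The roots have two lengths (squared-length ratio 2:1); the short ones are alpha_{3}. The associated Dynkin diagram is a chain of 6 nodes with a double edge at one end; the terminal node there is the unique short simple root (B_6), so the type is B_6 (the algebra so(13)).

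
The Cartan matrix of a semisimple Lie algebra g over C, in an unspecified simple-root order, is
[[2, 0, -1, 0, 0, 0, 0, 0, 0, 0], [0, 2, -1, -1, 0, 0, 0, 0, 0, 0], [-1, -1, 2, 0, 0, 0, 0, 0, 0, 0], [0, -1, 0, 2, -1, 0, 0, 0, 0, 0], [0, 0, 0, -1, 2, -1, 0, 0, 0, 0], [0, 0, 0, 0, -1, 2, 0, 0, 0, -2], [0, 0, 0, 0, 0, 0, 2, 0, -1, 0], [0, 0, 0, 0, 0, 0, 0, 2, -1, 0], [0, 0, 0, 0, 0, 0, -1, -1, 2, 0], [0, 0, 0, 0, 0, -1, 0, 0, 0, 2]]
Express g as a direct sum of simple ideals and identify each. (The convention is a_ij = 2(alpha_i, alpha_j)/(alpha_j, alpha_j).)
type A_3 ⊕ type B_7

The diagram associated to this matrix has two connected components: the simple roots {alpha_7, alpha_8, alpha_9} form a chain of 3 nodes with single edges (A_3), and {alpha_1, alpha_2, alpha_3, alpha_4, alpha_5, alpha_6, alpha_10} form a chain of 7 nodes with a double edge at one end; the terminal node there is the unique short simple root (B_7). A semisimple Lie algebra decomposes uniquely as the direct sum of simple ideals, one per connected component of its Dynkin diagram, so g ≅ A_3 ⊕ B_7 (dimension 15 + 105 = 120).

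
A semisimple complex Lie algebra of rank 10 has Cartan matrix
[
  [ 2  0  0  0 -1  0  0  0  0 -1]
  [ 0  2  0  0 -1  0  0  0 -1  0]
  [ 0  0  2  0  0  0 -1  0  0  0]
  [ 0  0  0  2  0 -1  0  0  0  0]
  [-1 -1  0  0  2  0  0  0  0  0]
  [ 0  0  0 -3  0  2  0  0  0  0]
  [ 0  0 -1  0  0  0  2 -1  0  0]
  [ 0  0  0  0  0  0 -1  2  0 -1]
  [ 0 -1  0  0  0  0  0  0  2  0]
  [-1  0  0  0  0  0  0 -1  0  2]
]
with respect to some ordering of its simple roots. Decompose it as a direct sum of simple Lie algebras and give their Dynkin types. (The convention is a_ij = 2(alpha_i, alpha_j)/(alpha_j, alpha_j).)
A8 ⊕ G2

The diagram associated to this matrix has two connected components: the simple roots {alpha_1, alpha_2, alpha_3, alpha_5, alpha_7, alpha_8, alpha_9, alpha_10} form a chain of 8 nodes with single edges (A_8), and {alpha_4, alpha_6} form two nodes joined by a triple edge (G_2). A semisimple Lie algebra decomposes uniquely as the direct sum of simple ideals, one per connected component of its Dynkin diagram, so g ≅ A_8 ⊕ G_2 (dimension 80 + 14 = 94).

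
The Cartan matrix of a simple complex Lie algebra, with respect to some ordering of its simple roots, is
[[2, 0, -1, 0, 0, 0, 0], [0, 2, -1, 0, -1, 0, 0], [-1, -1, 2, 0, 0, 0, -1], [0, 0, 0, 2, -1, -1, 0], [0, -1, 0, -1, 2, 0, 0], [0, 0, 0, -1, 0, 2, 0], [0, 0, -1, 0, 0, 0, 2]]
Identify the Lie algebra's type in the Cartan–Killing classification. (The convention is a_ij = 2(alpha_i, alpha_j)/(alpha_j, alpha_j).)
D7

The matrix has rank 7 with 2's on the diagonal. Reading the off-diagonal entries as Dynkin edges (a single edge where a_ij = a_ji = -1; a double or triple edge where a_ij * a_ji = 2 or 3), the diagram is a chain of 5 nodes with a fork of two nodes at one end (D_7). One simple-root ordering that puts it in standard form is (alpha_6, alpha_4, alpha_5, alpha_2, alpha_3, alpha_7, alpha_1). So the algebra is type D_7, i.e. so(14).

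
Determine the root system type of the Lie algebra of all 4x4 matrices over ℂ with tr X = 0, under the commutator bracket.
This is sl(4), which has dimension 4^2 - 1 = 15 and rank 4 - 1 = 3 (a Cartan subalgebra is the diagonal traceless matrices). In the classification of classical Lie algebras, the special linear algebra sl(n+1) has type A_n; here n = 3, so the Dynkin diagram is a chain of 3 nodes with single edges (A_3). Hence the type is A_3.

A3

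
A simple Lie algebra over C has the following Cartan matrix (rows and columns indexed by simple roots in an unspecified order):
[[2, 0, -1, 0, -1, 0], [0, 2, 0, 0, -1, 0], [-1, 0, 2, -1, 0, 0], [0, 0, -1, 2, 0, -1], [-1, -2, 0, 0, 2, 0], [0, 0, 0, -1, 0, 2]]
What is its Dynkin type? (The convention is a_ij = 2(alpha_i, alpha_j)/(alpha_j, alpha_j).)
B6

The matrix has rank 6 with 2's on the diagonal. Reading the off-diagonal entries as Dynkin edges (a single edge where a_ij = a_ji = -1; a double or triple edge where a_ij * a_ji = 2 or 3), the diagram is a chain of 6 nodes with a double edge at one end; the terminal node there is the unique short simple root (B_6). One simple-root ordering that puts it in standard form is (alpha_6, alpha_4, alpha_3, alpha_1, alpha_5, alpha_2). So the algebra is type B_6, i.e. so(13).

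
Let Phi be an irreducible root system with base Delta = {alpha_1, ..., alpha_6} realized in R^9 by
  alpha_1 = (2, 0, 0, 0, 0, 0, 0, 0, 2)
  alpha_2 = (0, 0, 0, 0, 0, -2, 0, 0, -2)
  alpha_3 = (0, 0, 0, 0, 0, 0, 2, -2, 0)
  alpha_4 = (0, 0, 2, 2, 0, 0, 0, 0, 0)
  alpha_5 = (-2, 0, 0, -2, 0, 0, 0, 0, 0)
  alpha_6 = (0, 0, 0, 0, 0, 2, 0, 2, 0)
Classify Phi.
Compute the Cartan integers a_ij = 2(alpha_i, alpha_j)/(alpha_j, alpha_j); the resulting 6x6 Cartan matrix is
[[2, -1, 0, 0, -1, 0], [-1, 2, 0, 0, 0, -1], [0, 0, 2, 0, 0, -1], [0, 0, 0, 2, -1, 0], [-1, 0, 0, -1, 2, 0], [0, -1, -1, 0, 0, 2]].
All simple roots have the same length, so the diagram is simply laced. The associated Dynkin diagram is a chain of 6 nodes with single edges (A_6), so the type is A_6 (the algebra sl(7)).

A_6 (sl(7))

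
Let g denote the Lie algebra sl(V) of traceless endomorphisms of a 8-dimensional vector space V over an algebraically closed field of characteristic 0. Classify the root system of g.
This is sl(8), which has dimension 8^2 - 1 = 63 and rank 8 - 1 = 7 (a Cartan subalgebra is the diagonal traceless matrices). In the classification of classical Lie algebras, the special linear algebra sl(n+1) has type A_n; here n = 7, so the Dynkin diagram is a chain of 7 nodes with single edges (A_7). Hence the type is A_7.

A7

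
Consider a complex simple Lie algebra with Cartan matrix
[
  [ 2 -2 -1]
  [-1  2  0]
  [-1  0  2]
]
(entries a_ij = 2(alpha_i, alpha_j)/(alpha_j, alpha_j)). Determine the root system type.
The matrix has rank 3 with 2's on the diagonal. Reading the off-diagonal entries as Dynkin edges (a single edge where a_ij = a_ji = -1; a double or triple edge where a_ij * a_ji = 2 or 3), the diagram is a chain of 3 nodes with a double edge at one end; the terminal node there is the unique short simple root (B_3). One simple-root ordering that puts it in standard form is (alpha_3, alpha_1, alpha_2). So the algebra is type B_3, i.e. so(7).

B3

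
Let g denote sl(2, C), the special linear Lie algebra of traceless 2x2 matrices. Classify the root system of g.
A_1 (sl(2))

This is sl(2), which has dimension 2^2 - 1 = 3 and rank 2 - 1 = 1 (a Cartan subalgebra is the diagonal traceless matrices). In the classification of classical Lie algebras, the special linear algebra sl(n+1) has type A_n; here n = 1, so the Dynkin diagram is a chain of 1 nodes with single edges (A_1). Hence the type is A_1.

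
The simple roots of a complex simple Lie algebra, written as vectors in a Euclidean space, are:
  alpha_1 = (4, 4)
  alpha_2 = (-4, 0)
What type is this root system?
Compute the Cartan integers a_ij = 2(alpha_i, alpha_j)/(alpha_j, alpha_j); the resulting 2x2 Cartan matrix is
[[2, -2], [-1, 2]].
The roots have two lengths (squared-length ratio 2:1); the short ones are alpha_{2}. The associated Dynkin diagram is a chain of 2 nodes with a double edge at one end; the terminal node there is the unique short simple root (B_2), so the type is B_2 (the algebra so(5)).

B_2 (so(5))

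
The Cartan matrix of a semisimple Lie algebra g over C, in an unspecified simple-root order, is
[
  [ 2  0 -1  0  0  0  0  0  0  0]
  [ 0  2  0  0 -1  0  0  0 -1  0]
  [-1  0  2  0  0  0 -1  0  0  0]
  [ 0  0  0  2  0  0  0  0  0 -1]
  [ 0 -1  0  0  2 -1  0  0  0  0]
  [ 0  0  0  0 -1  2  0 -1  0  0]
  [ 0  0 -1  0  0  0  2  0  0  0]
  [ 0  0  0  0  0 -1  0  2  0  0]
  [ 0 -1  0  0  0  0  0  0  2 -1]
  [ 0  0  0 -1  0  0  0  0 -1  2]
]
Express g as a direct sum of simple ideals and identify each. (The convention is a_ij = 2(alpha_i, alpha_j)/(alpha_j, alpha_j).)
A_3 ⊕ A_7

The diagram associated to this matrix has two connected components: the simple roots {alpha_1, alpha_3, alpha_7} form a chain of 3 nodes with single edges (A_3), and {alpha_2, alpha_4, alpha_5, alpha_6, alpha_8, alpha_9, alpha_10} form a chain of 7 nodes with single edges (A_7). A semisimple Lie algebra decomposes uniquely as the direct sum of simple ideals, one per connected component of its Dynkin diagram, so g ≅ A_3 ⊕ A_7 (dimension 15 + 63 = 78).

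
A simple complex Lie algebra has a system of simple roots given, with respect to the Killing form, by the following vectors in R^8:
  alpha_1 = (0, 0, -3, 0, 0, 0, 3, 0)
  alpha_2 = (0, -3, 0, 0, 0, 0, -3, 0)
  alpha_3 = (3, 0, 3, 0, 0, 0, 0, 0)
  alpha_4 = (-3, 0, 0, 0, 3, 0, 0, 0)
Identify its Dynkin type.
Compute the Cartan integers a_ij = 2(alpha_i, alpha_j)/(alpha_j, alpha_j); the resulting 4x4 Cartan matrix is
[[2, -1, -1, 0], [-1, 2, 0, 0], [-1, 0, 2, -1], [0, 0, -1, 2]].
All simple roots have the same length, so the diagram is simply laced. The associated Dynkin diagram is a chain of 4 nodes with single edges (A_4), so the type is A_4 (the algebra sl(5)).

A4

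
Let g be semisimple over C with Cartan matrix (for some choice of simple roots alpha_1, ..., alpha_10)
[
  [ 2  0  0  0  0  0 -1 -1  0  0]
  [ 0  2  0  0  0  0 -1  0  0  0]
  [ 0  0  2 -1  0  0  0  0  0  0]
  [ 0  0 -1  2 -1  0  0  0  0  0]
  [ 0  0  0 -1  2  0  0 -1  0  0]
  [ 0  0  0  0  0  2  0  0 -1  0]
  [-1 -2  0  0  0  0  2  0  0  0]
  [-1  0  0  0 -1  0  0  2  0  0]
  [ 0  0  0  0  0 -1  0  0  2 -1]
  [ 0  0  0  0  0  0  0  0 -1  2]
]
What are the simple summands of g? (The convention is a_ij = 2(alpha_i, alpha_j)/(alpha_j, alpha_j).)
The diagram associated to this matrix has two connected components: the simple roots {alpha_6, alpha_9, alpha_10} form a chain of 3 nodes with single edges (A_3), and {alpha_1, alpha_2, alpha_3, alpha_4, alpha_5, alpha_7, alpha_8} form a chain of 7 nodes with a double edge at one end; the terminal node there is the unique short simple root (B_7). A semisimple Lie algebra decomposes uniquely as the direct sum of simple ideals, one per connected component of its Dynkin diagram, so g ≅ A_3 ⊕ B_7 (dimension 15 + 105 = 120).

A_3 ⊕ B_7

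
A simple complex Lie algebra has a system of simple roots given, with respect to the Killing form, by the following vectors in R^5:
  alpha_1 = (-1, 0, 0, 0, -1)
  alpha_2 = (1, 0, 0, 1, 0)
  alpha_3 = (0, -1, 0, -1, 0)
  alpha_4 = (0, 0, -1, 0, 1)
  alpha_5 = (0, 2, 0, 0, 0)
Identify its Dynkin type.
C_5

Compute the Cartan integers a_ij = 2(alpha_i, alpha_j)/(alpha_j, alpha_j); the resulting 5x5 Cartan matrix is
[[2, -1, 0, -1, 0], [-1, 2, -1, 0, 0], [0, -1, 2, 0, -1], [-1, 0, 0, 2, 0], [0, 0, -2, 0, 2]].
The roots have two lengths (squared-length ratio 2:1); the short ones are alpha_{1,2,3,4}. The associated Dynkin diagram is a chain of 5 nodes with a double edge at one end; the terminal node there is the unique long simple root (C_5), so the type is C_5 (the algebra sp(10)).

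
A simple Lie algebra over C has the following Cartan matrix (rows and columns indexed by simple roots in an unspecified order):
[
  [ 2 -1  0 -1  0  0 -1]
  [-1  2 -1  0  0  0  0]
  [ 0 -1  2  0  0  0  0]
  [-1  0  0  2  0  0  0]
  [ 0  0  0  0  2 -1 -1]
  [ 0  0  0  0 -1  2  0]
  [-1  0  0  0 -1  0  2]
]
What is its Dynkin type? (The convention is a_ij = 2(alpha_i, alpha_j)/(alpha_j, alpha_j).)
E_7

The matrix has rank 7 with 2's on the diagonal. Reading the off-diagonal entries as Dynkin edges (a single edge where a_ij = a_ji = -1; a double or triple edge where a_ij * a_ji = 2 or 3), the diagram is a chain of 6 nodes with one extra node attached to the third node from one end (E_7). One simple-root ordering that puts it in standard form is (alpha_3, alpha_4, alpha_2, alpha_1, alpha_7, alpha_5, alpha_6). So the algebra is type E_7.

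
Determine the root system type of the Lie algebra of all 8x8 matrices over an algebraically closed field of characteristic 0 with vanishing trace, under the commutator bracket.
A_7 (sl(8))

This is sl(8), which has dimension 8^2 - 1 = 63 and rank 8 - 1 = 7 (a Cartan subalgebra is the diagonal traceless matrices). In the classification of classical Lie algebras, the special linear algebra sl(n+1) has type A_n; here n = 7, so the Dynkin diagram is a chain of 7 nodes with single edges (A_7). Hence the type is A_7.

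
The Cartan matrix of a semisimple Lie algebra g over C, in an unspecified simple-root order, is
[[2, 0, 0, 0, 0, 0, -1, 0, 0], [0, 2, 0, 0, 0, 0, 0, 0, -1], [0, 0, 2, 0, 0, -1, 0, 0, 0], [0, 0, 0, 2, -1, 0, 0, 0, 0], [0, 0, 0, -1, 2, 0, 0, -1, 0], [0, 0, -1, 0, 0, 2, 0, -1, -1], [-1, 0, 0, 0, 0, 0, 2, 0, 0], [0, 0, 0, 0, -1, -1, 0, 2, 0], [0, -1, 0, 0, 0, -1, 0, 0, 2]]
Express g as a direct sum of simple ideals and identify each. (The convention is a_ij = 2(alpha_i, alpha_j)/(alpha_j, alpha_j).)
A_2 ⊕ E_7

The diagram associated to this matrix has two connected components: the simple roots {alpha_1, alpha_7} form a chain of 2 nodes with single edges (A_2), and {alpha_2, alpha_3, alpha_4, alpha_5, alpha_6, alpha_8, alpha_9} form a chain of 6 nodes with one extra node attached to the third node from one end (E_7). A semisimple Lie algebra decomposes uniquely as the direct sum of simple ideals, one per connected component of its Dynkin diagram, so g ≅ A_2 ⊕ E_7 (dimension 8 + 133 = 141).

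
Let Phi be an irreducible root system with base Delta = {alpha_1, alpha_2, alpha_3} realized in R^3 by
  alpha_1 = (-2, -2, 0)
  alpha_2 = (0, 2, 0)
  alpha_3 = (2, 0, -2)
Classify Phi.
Compute the Cartan integers a_ij = 2(alpha_i, alpha_j)/(alpha_j, alpha_j); the resulting 3x3 Cartan matrix is
[[2, -2, -1], [-1, 2, 0], [-1, 0, 2]].
The roots have two lengths (squared-length ratio 2:1); the short ones are alpha_{2}. The associated Dynkin diagram is a chain of 3 nodes with a double edge at one end; the terminal node there is the unique short simple root (B_3), so the type is B_3 (the algebra so(7)).

B_3 (so(7))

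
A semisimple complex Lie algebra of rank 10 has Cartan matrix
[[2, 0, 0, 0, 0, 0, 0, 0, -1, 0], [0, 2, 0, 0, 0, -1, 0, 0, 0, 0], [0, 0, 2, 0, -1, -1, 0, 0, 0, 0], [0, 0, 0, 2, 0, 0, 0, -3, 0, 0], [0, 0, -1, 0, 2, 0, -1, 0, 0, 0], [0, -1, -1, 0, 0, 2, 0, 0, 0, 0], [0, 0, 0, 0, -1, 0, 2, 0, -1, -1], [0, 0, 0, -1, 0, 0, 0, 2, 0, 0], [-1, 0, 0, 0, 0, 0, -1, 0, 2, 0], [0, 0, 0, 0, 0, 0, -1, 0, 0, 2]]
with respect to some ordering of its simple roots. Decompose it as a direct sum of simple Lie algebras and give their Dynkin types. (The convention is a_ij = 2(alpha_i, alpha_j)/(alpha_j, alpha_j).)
The diagram associated to this matrix has two connected components: the simple roots {alpha_1, alpha_2, alpha_3, alpha_5, alpha_6, alpha_7, alpha_9, alpha_10} form a chain of 7 nodes with one extra node attached to the third node from one end (E_8), and {alpha_4, alpha_8} form two nodes joined by a triple edge (G_2). A semisimple Lie algebra decomposes uniquely as the direct sum of simple ideals, one per connected component of its Dynkin diagram, so g ≅ E_8 ⊕ G_2 (dimension 248 + 14 = 262).

E8 ⊕ G2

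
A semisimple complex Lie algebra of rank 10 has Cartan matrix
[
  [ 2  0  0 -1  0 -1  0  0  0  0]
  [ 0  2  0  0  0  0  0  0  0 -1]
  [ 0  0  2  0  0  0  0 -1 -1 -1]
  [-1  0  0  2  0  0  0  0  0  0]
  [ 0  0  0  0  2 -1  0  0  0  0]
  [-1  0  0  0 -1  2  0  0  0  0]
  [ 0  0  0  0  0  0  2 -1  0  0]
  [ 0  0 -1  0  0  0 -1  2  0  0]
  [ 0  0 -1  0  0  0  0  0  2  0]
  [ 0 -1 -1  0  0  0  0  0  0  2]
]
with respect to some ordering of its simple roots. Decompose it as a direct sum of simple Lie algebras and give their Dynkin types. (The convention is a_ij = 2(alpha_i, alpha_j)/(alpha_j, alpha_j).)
The diagram associated to this matrix has two connected components: the simple roots {alpha_1, alpha_4, alpha_5, alpha_6} form a chain of 4 nodes with single edges (A_4), and {alpha_2, alpha_3, alpha_7, alpha_8, alpha_9, alpha_10} form a chain of 5 nodes with one extra node attached to the third node from one end (E_6). A semisimple Lie algebra decomposes uniquely as the direct sum of simple ideals, one per connected component of its Dynkin diagram, so g ≅ A_4 ⊕ E_6 (dimension 24 + 78 = 102).

type A_4 + type E_6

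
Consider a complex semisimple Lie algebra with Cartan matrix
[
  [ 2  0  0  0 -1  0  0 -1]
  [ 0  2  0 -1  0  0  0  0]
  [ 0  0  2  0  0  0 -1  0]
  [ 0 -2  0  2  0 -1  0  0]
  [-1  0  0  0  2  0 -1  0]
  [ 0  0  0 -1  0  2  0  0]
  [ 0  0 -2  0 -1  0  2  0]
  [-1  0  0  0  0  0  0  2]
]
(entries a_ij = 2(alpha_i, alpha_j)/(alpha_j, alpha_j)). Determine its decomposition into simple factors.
The diagram associated to this matrix has two connected components: the simple roots {alpha_2, alpha_4, alpha_6} form a chain of 3 nodes with a double edge at one end; the terminal node there is the unique short simple root (B_3), and {alpha_1, alpha_3, alpha_5, alpha_7, alpha_8} form a chain of 5 nodes with a double edge at one end; the terminal node there is the unique short simple root (B_5). A semisimple Lie algebra decomposes uniquely as the direct sum of simple ideals, one per connected component of its Dynkin diagram, so g ≅ B_3 ⊕ B_5 (dimension 21 + 55 = 76).

type B_3 ⊕ type B_5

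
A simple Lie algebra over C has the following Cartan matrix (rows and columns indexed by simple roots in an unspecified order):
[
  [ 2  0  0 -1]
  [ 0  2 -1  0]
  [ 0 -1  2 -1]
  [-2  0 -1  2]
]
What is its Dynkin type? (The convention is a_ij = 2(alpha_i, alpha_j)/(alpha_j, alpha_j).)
B_4 (so(9))

The matrix has rank 4 with 2's on the diagonal. Reading the off-diagonal entries as Dynkin edges (a single edge where a_ij = a_ji = -1; a double or triple edge where a_ij * a_ji = 2 or 3), the diagram is a chain of 4 nodes with a double edge at one end; the terminal node there is the unique short simple root (B_4). One simple-root ordering that puts it in standard form is (alpha_2, alpha_3, alpha_4, alpha_1). So the algebra is type B_4, i.e. so(9).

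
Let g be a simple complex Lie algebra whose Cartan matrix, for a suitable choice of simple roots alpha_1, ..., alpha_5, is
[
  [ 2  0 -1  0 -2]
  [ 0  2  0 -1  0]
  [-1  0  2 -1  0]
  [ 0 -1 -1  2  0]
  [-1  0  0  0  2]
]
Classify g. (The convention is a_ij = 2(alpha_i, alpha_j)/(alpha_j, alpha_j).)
The matrix has rank 5 with 2's on the diagonal. Reading the off-diagonal entries as Dynkin edges (a single edge where a_ij = a_ji = -1; a double or triple edge where a_ij * a_ji = 2 or 3), the diagram is a chain of 5 nodes with a double edge at one end; the terminal node there is the unique short simple root (B_5). One simple-root ordering that puts it in standard form is (alpha_2, alpha_4, alpha_3, alpha_1, alpha_5). So the algebra is type B_5, i.e. so(11).

B_5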